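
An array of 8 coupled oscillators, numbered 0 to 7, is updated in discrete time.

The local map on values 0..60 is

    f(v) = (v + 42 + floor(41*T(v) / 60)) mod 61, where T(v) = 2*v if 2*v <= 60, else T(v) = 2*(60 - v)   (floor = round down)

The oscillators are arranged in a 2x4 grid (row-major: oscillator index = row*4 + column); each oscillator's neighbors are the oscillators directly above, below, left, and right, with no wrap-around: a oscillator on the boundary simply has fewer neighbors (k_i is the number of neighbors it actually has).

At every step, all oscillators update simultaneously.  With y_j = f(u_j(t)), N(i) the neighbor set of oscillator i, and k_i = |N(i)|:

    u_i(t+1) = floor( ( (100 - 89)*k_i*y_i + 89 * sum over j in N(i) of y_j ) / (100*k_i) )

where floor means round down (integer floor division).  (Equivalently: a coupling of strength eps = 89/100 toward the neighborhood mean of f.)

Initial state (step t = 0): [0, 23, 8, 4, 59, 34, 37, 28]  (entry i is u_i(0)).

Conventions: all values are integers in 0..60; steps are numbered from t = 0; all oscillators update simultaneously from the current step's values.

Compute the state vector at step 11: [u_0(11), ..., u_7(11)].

Simulating step by step:
t=0: [0, 23, 8, 4, 59, 34, 37, 28]
t=1: [38, 48, 46, 53, 45, 42, 51, 49]
t=2: [45, 47, 44, 45, 47, 45, 45, 43]
t=3: [45, 45, 45, 46, 45, 45, 46, 46]
t=4: [46, 46, 46, 46, 46, 46, 46, 46]
t=5: [46, 46, 46, 46, 46, 46, 46, 46]
t=6: [46, 46, 46, 46, 46, 46, 46, 46]
t=7: [46, 46, 46, 46, 46, 46, 46, 46]
t=8: [46, 46, 46, 46, 46, 46, 46, 46]
t=9: [46, 46, 46, 46, 46, 46, 46, 46]
t=10: [46, 46, 46, 46, 46, 46, 46, 46]
t=11: [46, 46, 46, 46, 46, 46, 46, 46]

Answer: [46, 46, 46, 46, 46, 46, 46, 46]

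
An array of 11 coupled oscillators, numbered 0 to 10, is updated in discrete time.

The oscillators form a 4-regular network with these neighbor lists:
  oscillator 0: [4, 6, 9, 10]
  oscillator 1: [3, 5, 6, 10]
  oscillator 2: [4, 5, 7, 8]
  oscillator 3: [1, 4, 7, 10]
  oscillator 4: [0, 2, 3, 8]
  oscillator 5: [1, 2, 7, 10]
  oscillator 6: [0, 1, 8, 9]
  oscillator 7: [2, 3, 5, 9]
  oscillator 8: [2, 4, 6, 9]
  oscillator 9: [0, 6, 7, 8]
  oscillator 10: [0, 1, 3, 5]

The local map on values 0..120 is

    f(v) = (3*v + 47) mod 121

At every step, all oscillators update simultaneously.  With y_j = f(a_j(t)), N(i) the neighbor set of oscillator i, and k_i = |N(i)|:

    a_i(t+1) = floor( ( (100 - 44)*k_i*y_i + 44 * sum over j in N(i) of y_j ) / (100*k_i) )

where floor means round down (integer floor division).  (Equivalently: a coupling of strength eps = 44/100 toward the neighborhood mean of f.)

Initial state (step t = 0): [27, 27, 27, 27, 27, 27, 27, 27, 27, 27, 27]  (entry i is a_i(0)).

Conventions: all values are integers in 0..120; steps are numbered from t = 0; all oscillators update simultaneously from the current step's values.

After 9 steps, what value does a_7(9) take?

Answer: a_7(9) = 74

Derivation:
t=0: [27, 27, 27, 27, 27, 27, 27, 27, 27, 27, 27]
t=1: [7, 7, 7, 7, 7, 7, 7, 7, 7, 7, 7]
t=2: [68, 68, 68, 68, 68, 68, 68, 68, 68, 68, 68]
t=3: [9, 9, 9, 9, 9, 9, 9, 9, 9, 9, 9]
t=4: [74, 74, 74, 74, 74, 74, 74, 74, 74, 74, 74]
t=5: [27, 27, 27, 27, 27, 27, 27, 27, 27, 27, 27]
t=6: [7, 7, 7, 7, 7, 7, 7, 7, 7, 7, 7]
t=7: [68, 68, 68, 68, 68, 68, 68, 68, 68, 68, 68]
t=8: [9, 9, 9, 9, 9, 9, 9, 9, 9, 9, 9]
t=9: [74, 74, 74, 74, 74, 74, 74, 74, 74, 74, 74]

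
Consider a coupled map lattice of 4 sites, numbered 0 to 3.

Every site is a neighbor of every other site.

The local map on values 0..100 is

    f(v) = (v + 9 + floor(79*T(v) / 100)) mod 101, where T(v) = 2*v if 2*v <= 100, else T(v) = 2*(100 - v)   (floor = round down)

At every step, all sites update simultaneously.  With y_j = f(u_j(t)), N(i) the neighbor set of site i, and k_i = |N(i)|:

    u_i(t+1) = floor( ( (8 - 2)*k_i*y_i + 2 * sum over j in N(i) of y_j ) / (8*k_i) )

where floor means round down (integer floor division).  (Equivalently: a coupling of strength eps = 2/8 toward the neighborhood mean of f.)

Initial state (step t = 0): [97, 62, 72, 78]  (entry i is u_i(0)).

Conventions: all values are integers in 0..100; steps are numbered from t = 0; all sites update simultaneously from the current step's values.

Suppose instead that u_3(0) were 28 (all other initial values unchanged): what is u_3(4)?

Answer: u_3(4) = 46
Key observation: This trace re-runs the system from the modified initial state.

Derivation:
t=0: [97, 62, 72, 28]
t=1: [18, 32, 28, 66]
t=2: [57, 81, 75, 39]
t=3: [28, 19, 21, 12]
t=4: [74, 58, 62, 46]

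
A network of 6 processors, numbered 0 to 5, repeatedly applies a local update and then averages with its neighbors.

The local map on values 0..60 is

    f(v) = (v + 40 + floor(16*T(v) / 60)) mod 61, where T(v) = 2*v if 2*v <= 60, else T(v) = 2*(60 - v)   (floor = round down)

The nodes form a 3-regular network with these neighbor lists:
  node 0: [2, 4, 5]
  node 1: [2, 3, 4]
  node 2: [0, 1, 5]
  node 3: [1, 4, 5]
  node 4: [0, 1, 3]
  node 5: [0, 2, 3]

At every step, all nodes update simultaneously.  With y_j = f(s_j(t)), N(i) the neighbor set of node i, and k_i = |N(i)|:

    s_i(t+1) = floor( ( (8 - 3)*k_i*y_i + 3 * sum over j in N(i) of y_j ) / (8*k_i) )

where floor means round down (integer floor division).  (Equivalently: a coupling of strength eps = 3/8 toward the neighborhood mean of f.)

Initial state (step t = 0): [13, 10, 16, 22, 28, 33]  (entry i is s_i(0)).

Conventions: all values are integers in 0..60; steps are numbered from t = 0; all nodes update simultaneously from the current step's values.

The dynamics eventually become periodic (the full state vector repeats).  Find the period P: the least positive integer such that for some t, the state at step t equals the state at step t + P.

Answer: 5
Key observation: The state at step 42, [26, 26, 26, 26, 26, 26], reappears at step 47 — and no state repeats earlier — so the cycle the system enters has period 5.

Derivation:
t=0: [13, 10, 16, 22, 28, 33]
t=1: [43, 38, 19, 20, 28, 25]
t=2: [25, 22, 14, 13, 21, 16]
t=3: [12, 16, 4, 40, 17, 11]
t=4: [49, 11, 43, 26, 14, 51]
t=5: [28, 41, 34, 22, 13, 31]
t=6: [26, 30, 25, 21, 44, 23]
t=7: [19, 23, 17, 15, 26, 14]
t=8: [7, 11, 5, 5, 14, 1]
t=9: [42, 46, 47, 41, 19, 43]
t=10: [27, 28, 31, 27, 16, 30]
t=11: [19, 19, 23, 18, 9, 23]
t=12: [15, 14, 12, 13, 35, 12]
t=13: [19, 18, 43, 47, 24, 51]
t=14: [15, 13, 25, 26, 15, 30]
t=15: [6, 41, 21, 22, 11, 20]
t=16: [40, 28, 17, 19, 46, 14]
t=17: [22, 18, 9, 11, 27, 5]
t=18: [22, 19, 41, 44, 21, 44]
t=19: [16, 14, 25, 25, 13, 28]
t=20: [14, 11, 13, 20, 39, 17]
t=21: [11, 47, 44, 16, 26, 11]
t=22: [48, 26, 37, 15, 22, 46]
t=23: [29, 16, 27, 9, 14, 27]
t=24: [19, 11, 18, 36, 9, 24]
t=25: [14, 45, 13, 32, 44, 14]
t=26: [11, 34, 40, 23, 26, 10]
t=27: [47, 23, 35, 21, 23, 46]
t=28: [29, 15, 26, 14, 15, 28]
t=29: [19, 3, 17, 3, 4, 18]
t=30: [12, 39, 10, 39, 40, 10]
t=31: [53, 32, 52, 32, 32, 52]
t=32: [33, 26, 33, 26, 26, 33]
t=33: [25, 19, 25, 19, 19, 25]
t=34: [15, 9, 15, 9, 9, 15]
t=35: [8, 46, 8, 46, 46, 8]
t=36: [49, 34, 49, 34, 34, 49]
t=37: [32, 26, 32, 26, 26, 32]
t=38: [24, 18, 24, 18, 18, 24]
t=39: [13, 7, 13, 7, 7, 13]
t=40: [57, 51, 57, 51, 51, 57]
t=41: [36, 34, 36, 34, 34, 36]
t=42: [26, 26, 26, 26, 26, 26]
t=43: [18, 18, 18, 18, 18, 18]
t=44: [6, 6, 6, 6, 6, 6]
t=45: [49, 49, 49, 49, 49, 49]
t=46: [33, 33, 33, 33, 33, 33]
t=47: [26, 26, 26, 26, 26, 26]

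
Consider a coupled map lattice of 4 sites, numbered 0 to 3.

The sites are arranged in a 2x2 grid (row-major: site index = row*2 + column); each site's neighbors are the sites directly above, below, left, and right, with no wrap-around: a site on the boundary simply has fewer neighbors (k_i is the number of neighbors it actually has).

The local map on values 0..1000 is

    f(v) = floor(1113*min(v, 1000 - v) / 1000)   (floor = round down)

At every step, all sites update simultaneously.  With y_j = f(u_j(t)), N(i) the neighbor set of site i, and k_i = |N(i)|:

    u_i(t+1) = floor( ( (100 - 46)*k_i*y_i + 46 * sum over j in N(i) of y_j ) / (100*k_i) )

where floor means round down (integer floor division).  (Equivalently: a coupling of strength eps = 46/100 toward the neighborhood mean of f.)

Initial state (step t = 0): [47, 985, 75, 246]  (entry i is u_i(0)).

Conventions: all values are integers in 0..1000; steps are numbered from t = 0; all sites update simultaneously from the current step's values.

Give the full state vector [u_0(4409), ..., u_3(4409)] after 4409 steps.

Simulating step by step:
t=0: [47, 985, 75, 246]
t=1: [50, 83, 119, 170]
t=2: [81, 105, 127, 153]
t=3: [107, 122, 135, 150]
t=4: [129, 138, 146, 155]
t=5: [149, 155, 159, 165]
t=6: [169, 172, 175, 178]
t=7: [190, 191, 193, 195]
t=8: [211, 212, 214, 215]
t=9: [235, 235, 237, 237]
t=10: [261, 261, 262, 262]
t=11: [290, 290, 290, 290]
t=12: [322, 322, 322, 322]
t=13: [358, 358, 358, 358]
t=14: [398, 398, 398, 398]
t=15: [442, 442, 442, 442]
t=16: [491, 491, 491, 491]
t=17: [546, 546, 546, 546]
t=18: [505, 505, 505, 505]
t=19: [550, 550, 550, 550]
t=20: [500, 500, 500, 500]
t=21: [556, 556, 556, 556]
t=22: [494, 494, 494, 494]
t=23: [549, 549, 549, 549]
t=24: [501, 501, 501, 501]
t=25: [555, 555, 555, 555]
t=26: [495, 495, 495, 495]
t=27: [550, 550, 550, 550]

Answer: [555, 555, 555, 555]
Key observation: The state at step 19, [550, 550, 550, 550], reappears at step 27: the system is in a cycle of period 8 from step 19 on.  Therefore the state at step 4409 equals the state at step 19 + ((4409 - 19) mod 8) = 25, which is [555, 555, 555, 555].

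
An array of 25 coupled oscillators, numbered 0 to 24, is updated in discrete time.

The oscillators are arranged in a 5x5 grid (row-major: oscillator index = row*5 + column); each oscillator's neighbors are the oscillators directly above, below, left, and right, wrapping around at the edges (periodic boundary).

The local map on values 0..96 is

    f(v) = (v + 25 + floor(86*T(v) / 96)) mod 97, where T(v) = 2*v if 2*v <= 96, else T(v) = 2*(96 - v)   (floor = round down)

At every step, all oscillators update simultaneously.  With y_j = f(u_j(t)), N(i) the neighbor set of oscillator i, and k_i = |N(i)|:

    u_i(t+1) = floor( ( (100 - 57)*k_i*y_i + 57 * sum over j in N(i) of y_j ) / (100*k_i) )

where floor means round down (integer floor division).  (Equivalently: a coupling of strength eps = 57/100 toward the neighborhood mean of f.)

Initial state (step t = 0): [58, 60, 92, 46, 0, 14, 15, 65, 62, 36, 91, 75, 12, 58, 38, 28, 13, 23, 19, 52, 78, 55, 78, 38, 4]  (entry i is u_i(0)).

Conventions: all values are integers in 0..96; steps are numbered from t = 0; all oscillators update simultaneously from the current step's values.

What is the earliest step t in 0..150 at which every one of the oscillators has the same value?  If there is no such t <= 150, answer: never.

Simulating step by step:
t=0: [58, 60, 92, 46, 0, 14, 15, 65, 62, 36, 91, 75, 12, 58, 38, 28, 13, 23, 19, 52, 78, 55, 78, 38, 4]  (not all equal)
t=1: [48, 51, 39, 43, 35, 52, 57, 49, 48, 36, 32, 47, 57, 54, 38, 28, 53, 71, 67, 46, 38, 51, 45, 44, 37]  (not all equal)
t=2: [51, 55, 46, 45, 34, 47, 56, 55, 54, 37, 29, 51, 54, 52, 37, 26, 48, 48, 49, 40, 37, 54, 49, 46, 36]  (not all equal)
t=3: [49, 56, 56, 50, 33, 47, 56, 56, 52, 37, 24, 51, 57, 54, 32, 19, 52, 61, 56, 33, 33, 54, 59, 53, 33]  (not all equal)
t=4: [48, 56, 55, 53, 33, 59, 56, 55, 53, 35, 69, 62, 54, 50, 35, 60, 59, 53, 50, 32, 39, 51, 54, 51, 25]  (not all equal)
t=5: [50, 56, 56, 52, 42, 49, 54, 56, 53, 32, 45, 51, 56, 54, 31, 43, 53, 57, 53, 40, 53, 54, 57, 63, 59]  (not all equal)
t=6: [57, 56, 55, 54, 46, 52, 57, 55, 51, 32, 48, 57, 55, 50, 29, 50, 56, 55, 53, 41, 56, 56, 54, 53, 50]  (not all equal)
t=7: [55, 54, 56, 57, 50, 51, 54, 56, 52, 33, 52, 55, 56, 51, 29, 56, 55, 56, 55, 44, 56, 55, 56, 58, 55]  (not all equal)
t=8: [56, 56, 55, 55, 52, 52, 56, 55, 51, 34, 50, 56, 55, 50, 30, 54, 55, 55, 55, 46, 55, 55, 55, 54, 55]  (not all equal)
t=9: [55, 55, 55, 56, 51, 52, 55, 56, 53, 35, 51, 55, 56, 51, 32, 57, 56, 56, 56, 49, 56, 55, 56, 56, 56]  (not all equal)
t=10: [56, 56, 55, 56, 52, 52, 56, 55, 52, 38, 51, 56, 55, 51, 36, 55, 55, 55, 56, 52, 55, 55, 55, 55, 56]  (not all equal)
t=11: [55, 55, 55, 56, 53, 53, 55, 56, 54, 43, 53, 55, 56, 53, 41, 56, 55, 55, 56, 52, 55, 55, 56, 55, 56]  (not all equal)
t=12: [56, 56, 55, 55, 55, 56, 56, 55, 55, 51, 55, 56, 55, 54, 49, 56, 55, 55, 56, 54, 55, 55, 55, 55, 56]  (not all equal)
t=13: [55, 55, 55, 56, 56, 55, 55, 55, 56, 57, 56, 55, 56, 57, 58, 55, 55, 55, 55, 56, 55, 55, 56, 55, 55]  (not all equal)
t=14: [55, 56, 55, 55, 55, 55, 56, 55, 54, 54, 55, 55, 55, 54, 54, 55, 56, 55, 55, 55, 56, 55, 55, 55, 55]  (not all equal)
t=15: [55, 55, 55, 56, 56, 56, 55, 56, 56, 56, 56, 55, 56, 56, 56, 55, 55, 55, 56, 56, 55, 55, 56, 56, 55]  (not all equal)
t=16: [55, 56, 55, 55, 55, 55, 55, 55, 55, 55, 55, 55, 55, 55, 55, 55, 56, 55, 55, 55, 56, 55, 55, 55, 55]  (not all equal)
t=17: [55, 55, 55, 56, 56, 56, 55, 56, 56, 56, 56, 55, 56, 56, 56, 55, 55, 55, 56, 56, 55, 55, 56, 56, 55]  (not all equal)

Answer: never
Key observation: The state at step 15 reappears at step 17 — the system is in a cycle of period 2 from step 15 on.  No step 0..17 is synchronized, and the cycle repeats forever, so no step up to 150 (or ever) has all oscillators equal.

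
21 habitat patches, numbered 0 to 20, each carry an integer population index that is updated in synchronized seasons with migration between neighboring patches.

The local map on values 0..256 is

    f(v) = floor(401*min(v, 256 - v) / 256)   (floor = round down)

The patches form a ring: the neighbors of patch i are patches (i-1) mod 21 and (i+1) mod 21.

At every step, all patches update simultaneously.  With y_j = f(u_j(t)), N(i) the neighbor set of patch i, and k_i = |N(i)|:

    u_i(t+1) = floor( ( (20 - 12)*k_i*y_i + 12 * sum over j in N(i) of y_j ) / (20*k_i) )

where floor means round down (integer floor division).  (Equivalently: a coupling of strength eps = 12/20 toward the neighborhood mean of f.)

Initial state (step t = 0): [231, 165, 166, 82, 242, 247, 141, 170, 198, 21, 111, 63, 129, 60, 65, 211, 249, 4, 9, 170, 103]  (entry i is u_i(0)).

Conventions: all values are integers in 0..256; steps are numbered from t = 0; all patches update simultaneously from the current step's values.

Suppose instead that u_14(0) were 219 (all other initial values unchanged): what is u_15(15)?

Simulating step by step:
t=0: [231, 165, 166, 82, 242, 247, 141, 170, 198, 21, 111, 63, 129, 60, 219, 211, 249, 4, 9, 170, 103]
t=1: [106, 110, 137, 99, 51, 65, 116, 134, 85, 91, 108, 150, 136, 113, 71, 48, 26, 9, 47, 106, 116]
t=2: [172, 174, 172, 141, 108, 118, 160, 170, 153, 147, 160, 173, 177, 160, 120, 75, 42, 39, 83, 142, 172]
t=3: [130, 129, 144, 162, 176, 169, 155, 146, 155, 161, 150, 133, 133, 153, 154, 122, 79, 82, 123, 149, 145]
t=4: [190, 190, 173, 148, 134, 139, 155, 163, 159, 156, 168, 184, 182, 169, 169, 161, 144, 145, 165, 176, 178]
t=5: [108, 111, 133, 163, 182, 177, 161, 150, 150, 148, 135, 120, 120, 129, 139, 152, 166, 164, 146, 129, 117]
t=6: [174, 177, 172, 150, 126, 128, 145, 160, 166, 174, 182, 187, 190, 190, 181, 161, 147, 151, 171, 185, 183]
t=7: [122, 126, 139, 164, 188, 191, 174, 153, 139, 127, 116, 108, 104, 107, 122, 145, 161, 156, 135, 118, 117]
t=8: [190, 191, 175, 144, 115, 110, 129, 157, 180, 188, 182, 170, 165, 172, 178, 170, 157, 163, 177, 185, 185]
t=9: [104, 109, 133, 161, 176, 182, 177, 157, 125, 112, 118, 130, 136, 131, 128, 136, 145, 141, 126, 114, 108]
t=10: [166, 174, 172, 154, 128, 120, 130, 157, 177, 183, 185, 190, 192, 194, 194, 186, 179, 183, 186, 181, 169]
t=11: [135, 132, 138, 162, 183, 193, 181, 158, 129, 115, 109, 104, 100, 97, 100, 108, 114, 114, 112, 120, 131]
t=12: [192, 189, 175, 148, 119, 108, 122, 155, 179, 182, 170, 162, 156, 154, 158, 167, 175, 177, 179, 185, 190]
t=13: [102, 109, 132, 161, 175, 180, 174, 156, 129, 122, 132, 145, 154, 156, 150, 139, 129, 123, 118, 111, 104]
t=14: [163, 173, 173, 155, 130, 123, 133, 160, 183, 194, 186, 175, 162, 159, 168, 182, 191, 191, 183, 173, 164]
t=15: [140, 134, 138, 161, 183, 193, 179, 151, 119, 105, 110, 127, 141, 145, 134, 117, 105, 104, 114, 129, 140]

Answer: u_15(15) = 117
Key observation: This trace re-runs the system from the modified initial state.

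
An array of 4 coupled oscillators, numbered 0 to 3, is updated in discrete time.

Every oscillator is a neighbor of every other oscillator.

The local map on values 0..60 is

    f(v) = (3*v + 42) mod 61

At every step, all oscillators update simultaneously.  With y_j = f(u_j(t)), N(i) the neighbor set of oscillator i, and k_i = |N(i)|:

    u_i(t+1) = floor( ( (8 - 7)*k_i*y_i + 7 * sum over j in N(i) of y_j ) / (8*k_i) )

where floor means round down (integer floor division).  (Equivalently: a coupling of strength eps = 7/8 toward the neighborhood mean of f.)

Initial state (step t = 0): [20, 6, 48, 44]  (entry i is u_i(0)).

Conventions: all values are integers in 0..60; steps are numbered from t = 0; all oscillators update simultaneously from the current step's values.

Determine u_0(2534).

Simulating step by step:
t=0: [20, 6, 48, 44]
t=1: [38, 35, 45, 36]
t=2: [35, 37, 32, 36]
t=3: [25, 24, 26, 24]
t=4: [55, 55, 54, 55]
t=5: [23, 23, 23, 23]
t=6: [50, 50, 50, 50]
t=7: [9, 9, 9, 9]
t=8: [8, 8, 8, 8]
t=9: [5, 5, 5, 5]
t=10: [57, 57, 57, 57]
t=11: [30, 30, 30, 30]
t=12: [10, 10, 10, 10]
t=13: [11, 11, 11, 11]
t=14: [14, 14, 14, 14]
t=15: [23, 23, 23, 23]

Answer: u_0(2534) = 14
Key observation: The state at step 5, [23, 23, 23, 23], reappears at step 15: the system is in a cycle of period 10 from step 5 on.  Therefore the state at step 2534 equals the state at step 5 + ((2534 - 5) mod 10) = 14, which is [14, 14, 14, 14].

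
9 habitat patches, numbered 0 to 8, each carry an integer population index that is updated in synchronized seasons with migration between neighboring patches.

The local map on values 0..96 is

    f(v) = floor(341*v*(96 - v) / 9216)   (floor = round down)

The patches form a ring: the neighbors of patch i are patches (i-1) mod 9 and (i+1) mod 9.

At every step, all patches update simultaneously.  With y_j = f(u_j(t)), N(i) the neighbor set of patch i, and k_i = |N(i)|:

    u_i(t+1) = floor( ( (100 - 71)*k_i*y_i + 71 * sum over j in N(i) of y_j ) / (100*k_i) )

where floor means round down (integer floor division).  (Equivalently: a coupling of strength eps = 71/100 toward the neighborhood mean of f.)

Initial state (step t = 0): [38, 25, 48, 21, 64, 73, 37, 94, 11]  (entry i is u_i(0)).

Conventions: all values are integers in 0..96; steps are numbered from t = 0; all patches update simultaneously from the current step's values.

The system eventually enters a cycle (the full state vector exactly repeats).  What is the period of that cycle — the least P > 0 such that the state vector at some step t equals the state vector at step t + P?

Simulating step by step:
t=0: [38, 25, 48, 21, 64, 73, 37, 94, 11]
t=1: [58, 77, 68, 73, 64, 73, 47, 42, 40]
t=2: [71, 69, 61, 69, 65, 74, 76, 83, 82]
t=3: [57, 70, 70, 73, 66, 63, 51, 46, 49]
t=4: [77, 72, 65, 67, 70, 77, 81, 84, 83]
t=5: [51, 63, 69, 70, 63, 55, 45, 40, 43]
t=6: [81, 76, 70, 70, 75, 80, 82, 83, 83]
t=7: [46, 55, 63, 63, 57, 49, 42, 40, 40]
t=8: [83, 81, 78, 78, 80, 83, 83, 82, 83]
t=9: [40, 44, 48, 49, 45, 41, 40, 39, 40]
t=10: [82, 83, 84, 84, 84, 83, 82, 82, 82]
t=11: [40, 39, 37, 37, 37, 39, 40, 42, 42]
t=12: [82, 81, 80, 80, 80, 81, 82, 82, 82]
t=13: [42, 44, 45, 47, 45, 44, 42, 42, 42]
t=14: [83, 83, 84, 84, 84, 83, 83, 83, 83]
t=15: [39, 38, 37, 37, 37, 38, 39, 39, 39]
t=16: [81, 81, 80, 80, 80, 81, 81, 82, 82]
t=17: [43, 45, 45, 47, 45, 45, 43, 42, 42]
t=18: [83, 84, 84, 84, 84, 84, 83, 83, 83]
t=19: [38, 37, 37, 37, 37, 37, 38, 39, 39]
t=20: [81, 80, 80, 80, 80, 80, 81, 81, 81]
t=21: [45, 45, 47, 47, 47, 45, 45, 44, 44]
t=22: [84, 84, 84, 85, 84, 84, 84, 84, 84]
t=23: [37, 37, 35, 36, 35, 37, 37, 37, 37]
t=24: [80, 79, 79, 78, 79, 79, 80, 80, 80]
t=25: [47, 48, 49, 49, 49, 48, 47, 47, 47]
t=26: [85, 85, 85, 85, 85, 85, 85, 85, 85]
t=27: [34, 34, 34, 34, 34, 34, 34, 34, 34]
t=28: [77, 77, 77, 77, 77, 77, 77, 77, 77]
t=29: [54, 54, 54, 54, 54, 54, 54, 54, 54]
t=30: [83, 83, 83, 83, 83, 83, 83, 83, 83]
t=31: [39, 39, 39, 39, 39, 39, 39, 39, 39]
t=32: [82, 82, 82, 82, 82, 82, 82, 82, 82]
t=33: [42, 42, 42, 42, 42, 42, 42, 42, 42]
t=34: [83, 83, 83, 83, 83, 83, 83, 83, 83]

Answer: 4
Key observation: The state at step 30, [83, 83, 83, 83, 83, 83, 83, 83, 83], reappears at step 34 — and no state repeats earlier — so the cycle the system enters has period 4.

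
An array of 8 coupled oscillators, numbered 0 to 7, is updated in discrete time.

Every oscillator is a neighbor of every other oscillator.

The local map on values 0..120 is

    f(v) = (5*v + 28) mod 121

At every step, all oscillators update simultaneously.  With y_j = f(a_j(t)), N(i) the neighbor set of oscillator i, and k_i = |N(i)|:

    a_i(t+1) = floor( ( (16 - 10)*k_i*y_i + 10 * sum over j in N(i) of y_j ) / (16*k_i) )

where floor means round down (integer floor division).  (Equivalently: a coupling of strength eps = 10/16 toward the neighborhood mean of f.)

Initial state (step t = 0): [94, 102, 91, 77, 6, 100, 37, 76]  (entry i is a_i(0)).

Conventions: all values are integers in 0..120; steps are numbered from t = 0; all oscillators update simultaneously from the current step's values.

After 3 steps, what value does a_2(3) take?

Answer: a_2(3) = 59

Derivation:
t=0: [94, 102, 91, 77, 6, 100, 37, 76]
t=1: [46, 58, 76, 56, 59, 55, 68, 55]
t=2: [41, 58, 49, 55, 59, 54, 38, 54]
t=3: [82, 72, 59, 68, 74, 66, 78, 66]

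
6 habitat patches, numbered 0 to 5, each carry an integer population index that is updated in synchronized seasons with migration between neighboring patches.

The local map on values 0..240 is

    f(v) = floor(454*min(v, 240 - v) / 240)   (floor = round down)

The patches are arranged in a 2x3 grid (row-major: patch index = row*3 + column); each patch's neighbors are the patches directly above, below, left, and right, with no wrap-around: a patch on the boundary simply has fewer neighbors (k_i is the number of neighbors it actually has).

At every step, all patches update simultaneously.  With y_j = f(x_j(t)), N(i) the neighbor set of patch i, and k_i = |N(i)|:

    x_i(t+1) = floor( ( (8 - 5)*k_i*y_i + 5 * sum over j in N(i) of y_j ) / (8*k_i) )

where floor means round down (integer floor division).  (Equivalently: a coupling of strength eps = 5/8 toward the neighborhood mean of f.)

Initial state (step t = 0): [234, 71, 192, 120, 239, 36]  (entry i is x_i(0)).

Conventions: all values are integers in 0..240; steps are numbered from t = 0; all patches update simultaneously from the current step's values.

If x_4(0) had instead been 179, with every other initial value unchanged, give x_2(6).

Simulating step by step:
t=0: [234, 71, 192, 120, 179, 36]
t=1: [116, 95, 96, 124, 132, 89]
t=2: [206, 192, 176, 214, 194, 183]
t=3: [67, 90, 106, 65, 83, 105]
t=4: [138, 164, 190, 134, 160, 185]
t=5: [179, 144, 112, 182, 149, 115]
t=6: [133, 171, 203, 130, 170, 201]

Answer: x_2(6) = 203
Key observation: This trace re-runs the system from the modified initial state.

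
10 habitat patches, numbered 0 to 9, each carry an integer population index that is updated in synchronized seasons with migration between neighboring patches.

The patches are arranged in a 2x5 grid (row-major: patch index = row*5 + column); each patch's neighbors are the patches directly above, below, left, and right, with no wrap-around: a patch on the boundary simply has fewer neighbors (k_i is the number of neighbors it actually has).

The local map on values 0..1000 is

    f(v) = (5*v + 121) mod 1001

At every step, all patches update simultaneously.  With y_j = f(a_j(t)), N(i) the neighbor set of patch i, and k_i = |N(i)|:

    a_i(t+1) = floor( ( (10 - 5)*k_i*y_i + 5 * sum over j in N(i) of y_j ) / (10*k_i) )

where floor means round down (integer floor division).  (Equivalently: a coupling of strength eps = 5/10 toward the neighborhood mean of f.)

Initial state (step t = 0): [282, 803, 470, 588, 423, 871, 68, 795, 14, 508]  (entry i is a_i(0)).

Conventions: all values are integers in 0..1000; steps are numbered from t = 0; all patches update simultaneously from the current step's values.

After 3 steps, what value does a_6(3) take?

Simulating step by step:
t=0: [282, 803, 470, 588, 423, 871, 68, 795, 14, 508]
t=1: [416, 309, 281, 178, 296, 483, 346, 232, 230, 435]
t=2: [399, 594, 421, 237, 376, 529, 671, 414, 232, 364]
t=3: [270, 179, 209, 403, 811, 528, 410, 257, 379, 790]

Answer: a_6(3) = 410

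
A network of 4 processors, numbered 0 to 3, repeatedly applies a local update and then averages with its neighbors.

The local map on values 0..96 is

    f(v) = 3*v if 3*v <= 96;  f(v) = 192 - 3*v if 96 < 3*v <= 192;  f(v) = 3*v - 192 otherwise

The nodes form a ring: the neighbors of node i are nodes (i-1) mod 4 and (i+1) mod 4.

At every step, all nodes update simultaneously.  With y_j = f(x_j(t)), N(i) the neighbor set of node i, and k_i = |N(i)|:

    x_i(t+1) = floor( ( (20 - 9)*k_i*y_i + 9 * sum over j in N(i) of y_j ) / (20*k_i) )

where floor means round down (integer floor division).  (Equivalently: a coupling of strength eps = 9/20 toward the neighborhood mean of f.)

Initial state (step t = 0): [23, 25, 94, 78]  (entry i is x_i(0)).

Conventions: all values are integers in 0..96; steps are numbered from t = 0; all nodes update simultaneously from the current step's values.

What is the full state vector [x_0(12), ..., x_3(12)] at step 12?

Answer: [73, 32, 25, 66]

Derivation:
t=0: [23, 25, 94, 78]
t=1: [64, 77, 75, 58]
t=2: [12, 28, 30, 17]
t=3: [50, 74, 79, 56]
t=4: [35, 36, 36, 32]
t=5: [88, 84, 86, 91]
t=6: [71, 64, 68, 75]
t=7: [18, 7, 14, 25]
t=8: [51, 33, 44, 62]
t=9: [43, 73, 55, 25]
t=10: [57, 35, 37, 61]
t=11: [33, 70, 66, 27]
t=12: [73, 32, 25, 66]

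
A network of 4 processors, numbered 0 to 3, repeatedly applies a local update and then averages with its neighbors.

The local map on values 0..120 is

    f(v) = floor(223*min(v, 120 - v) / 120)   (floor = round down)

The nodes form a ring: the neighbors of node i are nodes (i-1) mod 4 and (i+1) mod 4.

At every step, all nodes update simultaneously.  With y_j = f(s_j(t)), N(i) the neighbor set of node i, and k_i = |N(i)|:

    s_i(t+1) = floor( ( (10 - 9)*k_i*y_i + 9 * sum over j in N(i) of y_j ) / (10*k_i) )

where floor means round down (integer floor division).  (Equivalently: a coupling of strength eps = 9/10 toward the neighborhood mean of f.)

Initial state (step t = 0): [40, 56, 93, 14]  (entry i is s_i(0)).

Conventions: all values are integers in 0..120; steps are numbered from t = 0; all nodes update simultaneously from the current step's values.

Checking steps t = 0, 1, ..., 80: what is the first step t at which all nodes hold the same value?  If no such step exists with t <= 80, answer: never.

Simulating step by step:
t=0: [40, 56, 93, 14]  (not all equal)
t=1: [65, 66, 63, 58]  (not all equal)
t=2: [103, 103, 103, 103]  (all equal)

Answer: 2
Key observation: Synchronization is absorbing here: once all nodes are equal they stay equal, and step 2 is the first all-equal step.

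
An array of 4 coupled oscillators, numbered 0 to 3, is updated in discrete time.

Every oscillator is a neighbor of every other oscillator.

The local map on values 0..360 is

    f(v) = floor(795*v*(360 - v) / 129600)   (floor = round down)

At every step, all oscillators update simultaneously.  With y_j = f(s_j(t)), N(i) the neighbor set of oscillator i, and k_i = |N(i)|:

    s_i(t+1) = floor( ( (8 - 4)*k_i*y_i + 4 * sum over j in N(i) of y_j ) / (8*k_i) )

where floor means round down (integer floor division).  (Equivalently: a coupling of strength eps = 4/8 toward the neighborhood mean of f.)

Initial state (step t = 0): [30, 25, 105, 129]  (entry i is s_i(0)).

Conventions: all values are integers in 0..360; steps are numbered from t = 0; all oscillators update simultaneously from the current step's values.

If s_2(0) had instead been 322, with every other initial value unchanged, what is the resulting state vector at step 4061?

Answer: [196, 196, 196, 196]
Key observation: The state at step 4, [197, 197, 197, 197], reappears at step 6: the system is in a cycle of period 2 from step 4 on.  Therefore the state at step 4061 equals the state at step 4 + ((4061 - 4) mod 2) = 5, which is [196, 196, 196, 196].

Derivation:
t=0: [30, 25, 322, 129]
t=1: [81, 78, 86, 122]
t=2: [145, 143, 147, 158]
t=3: [191, 191, 192, 193]
t=4: [197, 197, 197, 197]
t=5: [196, 196, 196, 196]
t=6: [197, 197, 197, 197]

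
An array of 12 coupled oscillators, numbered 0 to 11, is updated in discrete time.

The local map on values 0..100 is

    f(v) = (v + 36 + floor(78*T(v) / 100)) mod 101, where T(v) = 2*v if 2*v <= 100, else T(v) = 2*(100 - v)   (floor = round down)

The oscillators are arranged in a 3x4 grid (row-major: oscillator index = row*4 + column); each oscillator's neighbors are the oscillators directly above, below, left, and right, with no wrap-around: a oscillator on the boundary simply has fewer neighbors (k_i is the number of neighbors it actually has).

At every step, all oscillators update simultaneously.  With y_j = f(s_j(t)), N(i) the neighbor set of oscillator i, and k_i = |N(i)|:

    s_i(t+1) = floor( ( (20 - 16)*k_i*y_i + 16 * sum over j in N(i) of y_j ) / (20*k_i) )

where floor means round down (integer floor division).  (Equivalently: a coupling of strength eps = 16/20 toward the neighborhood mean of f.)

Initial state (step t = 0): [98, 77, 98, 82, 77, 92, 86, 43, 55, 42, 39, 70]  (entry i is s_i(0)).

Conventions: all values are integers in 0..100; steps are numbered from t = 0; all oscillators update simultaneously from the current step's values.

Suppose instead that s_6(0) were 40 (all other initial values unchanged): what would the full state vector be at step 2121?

Simulating step by step:
t=0: [98, 77, 98, 82, 77, 92, 40, 43, 55, 42, 39, 70]
t=1: [44, 39, 41, 41, 45, 42, 38, 44, 47, 43, 41, 41]
t=2: [43, 40, 35, 42, 48, 40, 39, 38, 49, 45, 38, 42]
t=3: [46, 35, 34, 30, 49, 43, 31, 37, 54, 44, 40, 34]
t=4: [44, 36, 17, 22, 53, 38, 29, 18, 54, 47, 29, 30]
t=5: [44, 47, 49, 82, 49, 36, 42, 46, 58, 37, 21, 38]
t=6: [55, 46, 49, 53, 47, 42, 54, 42, 47, 52, 45, 62]
t=7: [54, 53, 58, 53, 52, 54, 50, 55, 57, 51, 57, 48]
t=8: [60, 59, 60, 59, 59, 61, 60, 60, 61, 59, 60, 59]
t=9: [57, 56, 57, 57, 56, 56, 56, 57, 56, 56, 57, 57]
t=10: [59, 59, 59, 59, 59, 59, 59, 59, 59, 59, 59, 59]
t=11: [57, 57, 57, 57, 57, 57, 57, 57, 57, 57, 57, 57]
t=12: [59, 59, 59, 59, 59, 59, 59, 59, 59, 59, 59, 59]

Answer: [57, 57, 57, 57, 57, 57, 57, 57, 57, 57, 57, 57]
Key observation: The state at step 10, [59, 59, 59, 59, 59, 59, 59, 59, 59, 59, 59, 59], reappears at step 12: the system is in a cycle of period 2 from step 10 on.  Therefore the state at step 2121 equals the state at step 10 + ((2121 - 10) mod 2) = 11, which is [57, 57, 57, 57, 57, 57, 57, 57, 57, 57, 57, 57].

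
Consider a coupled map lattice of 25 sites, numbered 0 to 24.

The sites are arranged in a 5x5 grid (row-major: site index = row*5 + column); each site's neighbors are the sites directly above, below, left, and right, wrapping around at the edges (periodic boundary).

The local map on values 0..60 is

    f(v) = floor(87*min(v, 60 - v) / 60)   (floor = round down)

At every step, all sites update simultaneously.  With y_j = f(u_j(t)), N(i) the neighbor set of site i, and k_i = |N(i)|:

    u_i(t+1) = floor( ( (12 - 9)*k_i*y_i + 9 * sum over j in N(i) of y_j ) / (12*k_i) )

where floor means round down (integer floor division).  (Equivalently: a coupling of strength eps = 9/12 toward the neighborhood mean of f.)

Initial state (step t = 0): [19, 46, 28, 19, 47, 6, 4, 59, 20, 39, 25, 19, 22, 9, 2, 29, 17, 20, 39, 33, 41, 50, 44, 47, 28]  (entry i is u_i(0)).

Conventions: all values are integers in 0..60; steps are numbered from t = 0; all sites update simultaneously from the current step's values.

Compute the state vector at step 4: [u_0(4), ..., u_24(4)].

Answer: [33, 32, 32, 33, 33, 30, 30, 30, 29, 30, 31, 30, 30, 30, 31, 36, 34, 33, 35, 37, 36, 34, 34, 36, 38]

Derivation:
t=0: [19, 46, 28, 19, 47, 6, 4, 59, 20, 39, 25, 19, 22, 9, 2, 29, 17, 20, 39, 33, 41, 50, 44, 47, 28]
t=1: [20, 21, 23, 26, 27, 20, 11, 19, 20, 18, 23, 24, 20, 20, 22, 34, 27, 27, 26, 31, 29, 21, 24, 27, 29]
t=2: [33, 27, 32, 35, 34, 26, 26, 26, 29, 30, 32, 30, 31, 30, 32, 38, 36, 35, 37, 38, 36, 34, 34, 37, 40]
t=3: [37, 38, 37, 37, 36, 39, 38, 39, 40, 40, 38, 39, 40, 40, 39, 33, 36, 36, 35, 32, 34, 36, 36, 33, 32]
t=4: [33, 32, 32, 33, 33, 30, 30, 30, 29, 30, 31, 30, 30, 30, 31, 36, 34, 33, 35, 37, 36, 34, 34, 36, 38]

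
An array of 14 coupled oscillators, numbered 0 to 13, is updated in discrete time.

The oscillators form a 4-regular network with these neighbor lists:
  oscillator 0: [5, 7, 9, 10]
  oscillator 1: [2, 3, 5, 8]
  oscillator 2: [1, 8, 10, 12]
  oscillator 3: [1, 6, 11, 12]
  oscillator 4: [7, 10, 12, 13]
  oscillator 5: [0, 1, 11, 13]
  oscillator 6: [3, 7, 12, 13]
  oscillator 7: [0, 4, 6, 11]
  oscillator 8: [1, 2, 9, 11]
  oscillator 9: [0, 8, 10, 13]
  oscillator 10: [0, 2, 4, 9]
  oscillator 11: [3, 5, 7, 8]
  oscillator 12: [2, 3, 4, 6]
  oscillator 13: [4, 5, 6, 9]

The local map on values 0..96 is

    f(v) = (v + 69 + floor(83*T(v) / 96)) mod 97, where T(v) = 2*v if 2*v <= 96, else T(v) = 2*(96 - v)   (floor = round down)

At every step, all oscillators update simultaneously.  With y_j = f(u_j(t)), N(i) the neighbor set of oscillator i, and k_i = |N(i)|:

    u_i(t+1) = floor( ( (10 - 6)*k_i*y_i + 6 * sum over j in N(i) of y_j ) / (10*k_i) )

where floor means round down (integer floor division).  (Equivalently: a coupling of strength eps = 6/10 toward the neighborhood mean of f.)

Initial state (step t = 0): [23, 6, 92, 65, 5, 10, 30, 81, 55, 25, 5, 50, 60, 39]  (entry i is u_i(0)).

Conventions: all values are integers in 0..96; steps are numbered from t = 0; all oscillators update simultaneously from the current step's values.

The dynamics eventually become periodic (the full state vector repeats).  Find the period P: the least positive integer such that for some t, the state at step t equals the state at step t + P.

Simulating step by step:
t=0: [23, 6, 92, 65, 5, 10, 30, 81, 55, 25, 5, 50, 60, 39]
t=1: [58, 72, 67, 71, 82, 68, 72, 57, 29, 45, 66, 41, 81, 71]
t=2: [93, 81, 81, 84, 83, 87, 85, 89, 73, 85, 89, 81, 81, 86]
t=3: [72, 78, 78, 76, 75, 74, 75, 74, 80, 75, 74, 77, 77, 75]
t=4: [84, 81, 81, 81, 83, 83, 82, 83, 80, 82, 83, 81, 81, 83]
t=5: [76, 78, 78, 78, 77, 77, 77, 77, 78, 77, 77, 77, 77, 77]
t=6: [81, 81, 81, 81, 81, 81, 81, 81, 81, 81, 81, 81, 81, 81]
t=7: [78, 78, 78, 78, 78, 78, 78, 78, 78, 78, 78, 78, 78, 78]
t=8: [81, 81, 81, 81, 81, 81, 81, 81, 81, 81, 81, 81, 81, 81]

Answer: 2
Key observation: The state at step 6, [81, 81, 81, 81, 81, 81, 81, 81, 81, 81, 81, 81, 81, 81], reappears at step 8 — and no state repeats earlier — so the cycle the system enters has period 2.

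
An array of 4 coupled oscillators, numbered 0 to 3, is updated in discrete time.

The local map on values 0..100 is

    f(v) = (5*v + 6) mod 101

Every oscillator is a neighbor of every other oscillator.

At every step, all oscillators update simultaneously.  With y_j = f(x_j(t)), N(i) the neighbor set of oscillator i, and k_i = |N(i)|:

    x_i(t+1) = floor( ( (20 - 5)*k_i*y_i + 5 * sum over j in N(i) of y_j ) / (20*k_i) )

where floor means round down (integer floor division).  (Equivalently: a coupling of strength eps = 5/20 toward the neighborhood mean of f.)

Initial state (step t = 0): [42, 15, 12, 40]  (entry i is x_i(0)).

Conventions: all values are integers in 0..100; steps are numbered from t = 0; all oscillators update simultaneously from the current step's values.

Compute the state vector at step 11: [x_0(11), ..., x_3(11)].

Answer: [34, 14, 53, 34]

Derivation:
t=0: [42, 15, 12, 40]
t=1: [23, 67, 57, 16]
t=2: [32, 44, 78, 76]
t=3: [65, 38, 84, 77]
t=4: [38, 82, 34, 78]
t=5: [86, 30, 72, 84]
t=6: [35, 51, 56, 29]
t=7: [76, 62, 78, 56]
t=8: [78, 31, 84, 78]
t=9: [84, 62, 37, 84]
t=10: [26, 20, 72, 26]
t=11: [34, 14, 53, 34]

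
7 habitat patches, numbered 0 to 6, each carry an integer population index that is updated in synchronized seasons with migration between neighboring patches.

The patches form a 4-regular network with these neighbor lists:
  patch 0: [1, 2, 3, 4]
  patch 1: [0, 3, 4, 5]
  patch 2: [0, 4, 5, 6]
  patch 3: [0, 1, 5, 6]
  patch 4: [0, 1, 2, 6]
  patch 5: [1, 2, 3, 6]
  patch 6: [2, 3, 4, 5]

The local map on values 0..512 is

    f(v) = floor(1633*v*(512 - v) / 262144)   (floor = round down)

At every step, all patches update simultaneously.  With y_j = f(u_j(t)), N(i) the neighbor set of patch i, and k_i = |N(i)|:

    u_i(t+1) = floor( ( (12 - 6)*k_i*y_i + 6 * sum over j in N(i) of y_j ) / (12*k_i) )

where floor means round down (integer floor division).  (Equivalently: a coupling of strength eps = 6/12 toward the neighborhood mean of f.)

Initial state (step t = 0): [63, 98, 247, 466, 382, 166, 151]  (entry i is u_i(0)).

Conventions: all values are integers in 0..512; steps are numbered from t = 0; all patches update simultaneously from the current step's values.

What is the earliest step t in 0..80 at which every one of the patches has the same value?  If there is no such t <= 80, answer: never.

Simulating step by step:
t=0: [63, 98, 247, 466, 382, 166, 151]  (not all equal)
t=1: [225, 247, 351, 207, 301, 319, 320]  (not all equal)
t=2: [394, 400, 371, 393, 390, 383, 381]  (not all equal)
t=3: [293, 287, 312, 293, 298, 304, 307]  (not all equal)
t=4: [397, 399, 391, 397, 396, 394, 393]  (not all equal)
t=5: [285, 282, 290, 285, 286, 288, 289]  (not all equal)
t=6: [402, 403, 401, 402, 402, 401, 401]  (not all equal)
t=7: [275, 274, 276, 275, 275, 276, 276]  (not all equal)
t=8: [405, 405, 405, 405, 405, 405, 405]  (all equal)

Answer: 8
Key observation: Synchronization is absorbing here: once all patches are equal they stay equal, and step 8 is the first all-equal step.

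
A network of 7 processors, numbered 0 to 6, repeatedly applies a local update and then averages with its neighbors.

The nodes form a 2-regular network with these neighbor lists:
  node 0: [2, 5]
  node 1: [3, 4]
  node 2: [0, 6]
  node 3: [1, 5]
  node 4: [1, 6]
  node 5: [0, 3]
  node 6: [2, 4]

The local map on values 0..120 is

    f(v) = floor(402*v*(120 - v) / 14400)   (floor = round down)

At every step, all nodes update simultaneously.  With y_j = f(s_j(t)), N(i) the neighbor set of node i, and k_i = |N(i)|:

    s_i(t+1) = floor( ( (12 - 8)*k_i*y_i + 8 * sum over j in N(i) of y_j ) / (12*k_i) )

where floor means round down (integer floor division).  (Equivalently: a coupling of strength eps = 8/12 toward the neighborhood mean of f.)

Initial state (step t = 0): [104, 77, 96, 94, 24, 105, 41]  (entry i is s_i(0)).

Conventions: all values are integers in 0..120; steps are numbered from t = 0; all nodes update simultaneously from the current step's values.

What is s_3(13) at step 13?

Answer: s_3(13) = 58

Derivation:
t=0: [104, 77, 96, 94, 24, 105, 41]
t=1: [51, 74, 66, 67, 82, 52, 72]
t=2: [98, 93, 97, 97, 92, 98, 93]
t=3: [60, 67, 64, 64, 70, 60, 67]
t=4: [100, 98, 99, 99, 98, 100, 98]
t=5: [56, 59, 57, 57, 60, 56, 59]
t=6: [100, 100, 100, 100, 100, 100, 100]
t=7: [55, 55, 55, 55, 55, 55, 55]
t=8: [99, 99, 99, 99, 99, 99, 99]
t=9: [58, 58, 58, 58, 58, 58, 58]
t=10: [100, 100, 100, 100, 100, 100, 100]
t=11: [55, 55, 55, 55, 55, 55, 55]
t=12: [99, 99, 99, 99, 99, 99, 99]
t=13: [58, 58, 58, 58, 58, 58, 58]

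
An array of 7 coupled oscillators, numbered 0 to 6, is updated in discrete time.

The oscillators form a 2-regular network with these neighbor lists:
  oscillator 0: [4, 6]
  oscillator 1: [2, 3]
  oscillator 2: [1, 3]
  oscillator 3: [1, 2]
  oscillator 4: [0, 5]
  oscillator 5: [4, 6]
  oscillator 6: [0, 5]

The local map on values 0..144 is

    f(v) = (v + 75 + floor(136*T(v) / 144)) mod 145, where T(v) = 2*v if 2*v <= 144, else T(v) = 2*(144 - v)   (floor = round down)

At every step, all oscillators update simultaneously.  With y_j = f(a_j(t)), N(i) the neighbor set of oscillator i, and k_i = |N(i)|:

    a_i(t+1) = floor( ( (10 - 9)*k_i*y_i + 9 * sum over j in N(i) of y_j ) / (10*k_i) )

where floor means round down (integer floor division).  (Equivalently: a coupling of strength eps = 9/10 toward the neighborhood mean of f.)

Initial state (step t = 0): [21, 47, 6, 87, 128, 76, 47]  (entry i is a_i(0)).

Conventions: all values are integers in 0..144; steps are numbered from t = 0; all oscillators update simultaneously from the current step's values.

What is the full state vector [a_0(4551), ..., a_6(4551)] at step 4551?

Answer: [106, 106, 106, 106, 106, 106, 106]
Key observation: The state at step 19, [106, 106, 106, 106, 106, 106, 106], reappears at step 21: the system is in a cycle of period 2 from step 19 on.  Therefore the state at step 4551 equals the state at step 19 + ((4551 - 19) mod 2) = 19, which is [106, 106, 106, 106, 106, 106, 106].

Derivation:
t=0: [21, 47, 6, 87, 128, 76, 47]
t=1: [82, 103, 94, 83, 129, 82, 127]
t=2: [92, 121, 118, 115, 124, 92, 125]
t=3: [93, 97, 96, 95, 117, 93, 117]
t=4: [100, 116, 116, 115, 116, 100, 116]
t=5: [99, 98, 98, 98, 111, 99, 111]
t=6: [104, 114, 114, 114, 112, 104, 112]
t=7: [102, 100, 100, 100, 108, 102, 108]
t=8: [106, 113, 113, 113, 110, 106, 110]
t=9: [104, 101, 101, 101, 106, 104, 106]
t=10: [107, 112, 112, 112, 108, 107, 108]
t=11: [106, 102, 102, 102, 106, 106, 106]
t=12: [107, 111, 111, 111, 107, 107, 107]
t=13: [106, 103, 103, 103, 106, 106, 106]
t=14: [107, 110, 110, 110, 107, 107, 107]
t=15: [106, 104, 104, 104, 106, 106, 106]
t=16: [107, 109, 109, 109, 107, 107, 107]
t=17: [106, 105, 105, 105, 106, 106, 106]
t=18: [107, 108, 108, 108, 107, 107, 107]
t=19: [106, 106, 106, 106, 106, 106, 106]
t=20: [107, 107, 107, 107, 107, 107, 107]
t=21: [106, 106, 106, 106, 106, 106, 106]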